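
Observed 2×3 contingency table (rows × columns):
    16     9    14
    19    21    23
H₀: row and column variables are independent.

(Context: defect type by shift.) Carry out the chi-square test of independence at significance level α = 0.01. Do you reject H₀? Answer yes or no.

Row totals [39, 63], col totals [35, 30, 37], n=102
χ² = (16−13.38)²/13.38 + (9−11.47)²/11.47 + (14−14.15)²/14.15 + (19−21.62)²/21.62 + (21−18.53)²/18.53 + (23−22.85)²/22.85 = 1.6930
df = 2
p-value (upper-tail) = 0.42891
At α=0.01: p ≥ α → fail to reject H₀

reject H₀: no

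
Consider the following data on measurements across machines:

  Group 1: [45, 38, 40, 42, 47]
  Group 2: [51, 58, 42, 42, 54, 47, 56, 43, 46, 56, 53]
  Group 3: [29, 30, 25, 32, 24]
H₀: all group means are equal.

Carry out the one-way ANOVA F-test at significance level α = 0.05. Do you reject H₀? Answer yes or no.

reject H₀: yes

Group means [42.40, 49.82, 28.00], grand mean 42.857
SSB = Σnᵢ(x̄ᵢ−x̄)² = 1637.735; SSW = ΣΣ(x−x̄ᵢ)² = 462.836
MSB = 1637.735/2 = 818.8675; MSW = 462.836/18 = 25.7131
F = MSB/MSW = 31.8463
df = (2, 18)
p-value (upper-tail) = 0.00000
At α=0.05: p < α → reject H₀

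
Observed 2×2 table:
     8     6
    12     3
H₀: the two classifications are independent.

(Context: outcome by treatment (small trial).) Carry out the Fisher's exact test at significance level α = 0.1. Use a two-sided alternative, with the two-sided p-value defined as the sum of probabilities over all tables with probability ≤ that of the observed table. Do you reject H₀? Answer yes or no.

Margins: r₁=14, r₂=15, c₁=20, c₂=9, n=29
p_obs = C(14,8)·C(15,12)/C(29,20); sum pmf over tables with pmf ≤ p_obs
p-value (two-sided) = 0.24508
At α=0.1: p ≥ α → fail to reject H₀

reject H₀: no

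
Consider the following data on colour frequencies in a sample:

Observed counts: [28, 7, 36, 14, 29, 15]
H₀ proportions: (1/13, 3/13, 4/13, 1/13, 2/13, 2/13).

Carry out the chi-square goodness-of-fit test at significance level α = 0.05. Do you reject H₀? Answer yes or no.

n = 129; E_i = n·p_i = [9.92, 29.77, 39.69, 9.92, 19.85, 19.85]
χ² = (28−9.92)²/9.92 + (7−29.77)²/29.77 + (36−39.69)²/39.69 + (14−9.92)²/9.92 + (29−19.85)²/19.85 + (15−19.85)²/19.85 = 57.7700
df = 5
p-value (upper-tail) = 0.00000
At α=0.05: p < α → reject H₀

reject H₀: yes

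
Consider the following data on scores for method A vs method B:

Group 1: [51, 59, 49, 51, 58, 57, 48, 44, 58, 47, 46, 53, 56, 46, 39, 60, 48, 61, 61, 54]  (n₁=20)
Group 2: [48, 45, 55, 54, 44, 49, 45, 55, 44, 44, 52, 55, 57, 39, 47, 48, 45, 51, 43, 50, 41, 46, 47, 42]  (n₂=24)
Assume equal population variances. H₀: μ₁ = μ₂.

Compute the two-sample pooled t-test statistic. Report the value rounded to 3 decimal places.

x̄₁=52.300, s₁=6.342, n₁=20
x̄₂=47.750, s₂=4.954, n₂=24
s_p² = [19·6.342² + 23·4.954²]/42 = 31.6357
SE = √(s_p²·(1/20+1/24)) = 1.7029
t = (52.300−47.750)/1.7029 = 2.6719
df = 42

test statistic = 2.672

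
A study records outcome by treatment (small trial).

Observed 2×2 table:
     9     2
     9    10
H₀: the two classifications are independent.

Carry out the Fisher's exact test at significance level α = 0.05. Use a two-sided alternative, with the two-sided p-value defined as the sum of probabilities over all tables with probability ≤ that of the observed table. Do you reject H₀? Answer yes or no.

reject H₀: no

Margins: r₁=11, r₂=19, c₁=18, c₂=12, n=30
p_obs = C(11,9)·C(19,9)/C(30,18); sum pmf over tables with pmf ≤ p_obs
p-value (two-sided) = 0.12133
At α=0.05: p ≥ α → fail to reject H₀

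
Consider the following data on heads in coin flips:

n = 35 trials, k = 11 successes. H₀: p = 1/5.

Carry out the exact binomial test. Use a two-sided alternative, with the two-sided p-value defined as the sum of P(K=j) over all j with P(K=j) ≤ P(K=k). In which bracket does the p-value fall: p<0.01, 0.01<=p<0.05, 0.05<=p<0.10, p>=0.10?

p-value bracket: 0.05<=p<0.10

Exact binomial: n=35, k=11, p₀=1/5=0.2000
P(X=j) = C(n,j)·p₀^j·(1−p₀)^(n−j); p = Σ P(X=j) over j with P(X=j) ≤ P(X=11)
p-value (two-sided) = 0.09375
→ bracket: 0.05<=p<0.10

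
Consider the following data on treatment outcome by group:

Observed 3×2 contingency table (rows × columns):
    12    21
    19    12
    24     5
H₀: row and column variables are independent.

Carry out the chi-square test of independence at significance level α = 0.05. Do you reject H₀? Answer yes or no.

reject H₀: yes

Row totals [33, 31, 29], col totals [55, 38], n=93
χ² = (12−19.52)²/19.52 + (21−13.48)²/13.48 + (19−18.33)²/18.33 + (12−12.67)²/12.67 + (24−17.15)²/17.15 + (5−11.85)²/11.85 = 13.8383
df = 2
p-value (upper-tail) = 0.00099
At α=0.05: p < α → reject H₀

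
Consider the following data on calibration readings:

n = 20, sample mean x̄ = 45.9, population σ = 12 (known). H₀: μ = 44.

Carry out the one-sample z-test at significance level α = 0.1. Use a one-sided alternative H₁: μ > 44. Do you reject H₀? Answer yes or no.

SE = σ/√n = 12/√20 = 2.6833
z = (x̄−μ₀)/SE = (45.9−44)/2.6833 = 0.7081
p-value (one-sided, H₁ greater) = 0.23945
At α=0.1: p ≥ α → fail to reject H₀

reject H₀: no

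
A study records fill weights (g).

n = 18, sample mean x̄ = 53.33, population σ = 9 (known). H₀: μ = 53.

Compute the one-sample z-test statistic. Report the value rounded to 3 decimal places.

test statistic = 0.156

SE = σ/√n = 9/√18 = 2.1213
z = (x̄−μ₀)/SE = (53.33−53)/2.1213 = 0.1556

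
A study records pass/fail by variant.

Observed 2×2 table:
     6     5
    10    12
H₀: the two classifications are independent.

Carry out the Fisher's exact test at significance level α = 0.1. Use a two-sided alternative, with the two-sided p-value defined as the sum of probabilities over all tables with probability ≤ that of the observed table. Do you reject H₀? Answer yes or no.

Margins: r₁=11, r₂=22, c₁=16, c₂=17, n=33
p_obs = C(11,6)·C(22,10)/C(33,16); sum pmf over tables with pmf ≤ p_obs
p-value (two-sided) = 0.72068
At α=0.1: p ≥ α → fail to reject H₀

reject H₀: no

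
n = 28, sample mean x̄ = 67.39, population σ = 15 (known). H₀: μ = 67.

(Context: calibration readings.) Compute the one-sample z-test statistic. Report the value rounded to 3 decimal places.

SE = σ/√n = 15/√28 = 2.8347
z = (x̄−μ₀)/SE = (67.39−67)/2.8347 = 0.1376

test statistic = 0.138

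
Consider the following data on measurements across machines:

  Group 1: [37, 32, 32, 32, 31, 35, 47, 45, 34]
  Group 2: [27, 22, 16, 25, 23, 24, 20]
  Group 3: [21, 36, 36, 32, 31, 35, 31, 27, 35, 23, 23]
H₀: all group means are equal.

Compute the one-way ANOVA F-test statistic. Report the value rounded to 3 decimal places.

test statistic = 13.114

Group means [36.11, 22.43, 30.00], grand mean 30.074
SSB = Σnᵢ(x̄ᵢ−x̄)² = 737.249; SSW = ΣΣ(x−x̄ᵢ)² = 674.603
MSB = 737.249/2 = 368.6243; MSW = 674.603/24 = 28.1085
F = MSB/MSW = 13.1144
df = (2, 24)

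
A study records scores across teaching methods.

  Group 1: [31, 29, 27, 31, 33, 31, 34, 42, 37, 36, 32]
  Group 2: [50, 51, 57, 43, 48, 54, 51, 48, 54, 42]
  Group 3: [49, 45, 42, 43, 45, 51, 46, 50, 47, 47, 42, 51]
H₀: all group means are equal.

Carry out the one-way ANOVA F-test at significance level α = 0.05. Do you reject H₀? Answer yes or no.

Group means [33.00, 49.80, 46.50], grand mean 43.000
SSB = Σnᵢ(x̄ᵢ−x̄)² = 1709.400; SSW = ΣΣ(x−x̄ᵢ)² = 492.600
MSB = 1709.400/2 = 854.7000; MSW = 492.600/30 = 16.4200
F = MSB/MSW = 52.0524
df = (2, 30)
p-value (upper-tail) = 0.00000
At α=0.05: p < α → reject H₀

reject H₀: yes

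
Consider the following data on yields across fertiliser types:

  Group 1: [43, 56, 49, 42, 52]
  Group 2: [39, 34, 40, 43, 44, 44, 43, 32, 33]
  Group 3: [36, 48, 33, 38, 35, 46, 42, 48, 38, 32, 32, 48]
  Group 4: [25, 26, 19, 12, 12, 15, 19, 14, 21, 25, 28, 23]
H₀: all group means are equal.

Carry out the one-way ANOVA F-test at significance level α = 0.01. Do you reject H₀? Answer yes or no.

Group means [48.40, 39.11, 39.67, 19.92], grand mean 34.447
SSB = Σnᵢ(x̄ᵢ−x̄)² = 4029.723; SSW = ΣΣ(x−x̄ᵢ)² = 1141.672
MSB = 4029.723/3 = 1343.2408; MSW = 1141.672/34 = 33.5786
F = MSB/MSW = 40.0029
df = (3, 34)
p-value (upper-tail) = 0.00000
At α=0.01: p < α → reject H₀

reject H₀: yes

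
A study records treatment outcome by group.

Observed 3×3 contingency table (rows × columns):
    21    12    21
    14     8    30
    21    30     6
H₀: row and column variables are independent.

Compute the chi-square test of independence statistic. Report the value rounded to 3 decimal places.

Row totals [54, 52, 57], col totals [56, 50, 57], n=163
χ² = (21−18.55)²/18.55 + (12−16.56)²/16.56 + (21−18.88)²/18.88 + (14−17.87)²/17.87 + (8−15.95)²/15.95 + (30−18.18)²/18.18 + (21−19.58)²/19.58 + (30−17.48)²/17.48 + (6−19.93)²/19.93 = 33.0949
df = 4

test statistic = 33.095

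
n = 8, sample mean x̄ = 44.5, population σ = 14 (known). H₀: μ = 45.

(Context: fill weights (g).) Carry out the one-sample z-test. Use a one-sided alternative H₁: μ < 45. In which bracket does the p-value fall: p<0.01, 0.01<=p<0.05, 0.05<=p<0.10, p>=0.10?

SE = σ/√n = 14/√8 = 4.9497
z = (x̄−μ₀)/SE = (44.5−45)/4.9497 = -0.1010
p-value (one-sided, H₁ less) = 0.45977
→ bracket: p>=0.10

p-value bracket: p>=0.10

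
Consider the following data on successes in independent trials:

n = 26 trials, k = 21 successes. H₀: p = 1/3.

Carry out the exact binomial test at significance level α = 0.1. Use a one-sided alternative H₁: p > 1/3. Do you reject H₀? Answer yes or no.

Exact binomial: n=26, k=21, p₀=1/3=0.3333
P(X≥21) from Σ C(n,i)·p₀^i·(1−p₀)^(n−i)
p-value (one-sided, H₁ greater) = 0.00000
At α=0.1: p < α → reject H₀

reject H₀: yes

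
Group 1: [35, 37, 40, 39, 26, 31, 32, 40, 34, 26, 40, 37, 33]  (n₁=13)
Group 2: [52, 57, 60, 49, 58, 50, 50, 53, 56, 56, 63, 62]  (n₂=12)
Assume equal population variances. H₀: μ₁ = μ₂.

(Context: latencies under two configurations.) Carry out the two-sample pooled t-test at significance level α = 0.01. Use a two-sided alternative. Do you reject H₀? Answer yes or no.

reject H₀: yes

x̄₁=34.615, s₁=4.908, n₁=13
x̄₂=55.500, s₂=4.758, n₂=12
s_p² = [12·4.908² + 11·4.758²]/23 = 23.3946
SE = √(s_p²·(1/13+1/12)) = 1.9363
t = (34.615−55.500)/1.9363 = -10.7860
df = 23
p-value (two-sided) = 0.00000
At α=0.01: p < α → reject H₀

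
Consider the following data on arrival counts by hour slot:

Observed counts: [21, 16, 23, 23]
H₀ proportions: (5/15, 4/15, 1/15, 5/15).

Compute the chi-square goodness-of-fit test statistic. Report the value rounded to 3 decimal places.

test statistic = 59.229

n = 83; E_i = n·p_i = [27.67, 22.13, 5.53, 27.67]
χ² = (21−27.67)²/27.67 + (16−22.13)²/22.13 + (23−5.53)²/5.53 + (23−27.67)²/27.67 = 59.2289
df = 3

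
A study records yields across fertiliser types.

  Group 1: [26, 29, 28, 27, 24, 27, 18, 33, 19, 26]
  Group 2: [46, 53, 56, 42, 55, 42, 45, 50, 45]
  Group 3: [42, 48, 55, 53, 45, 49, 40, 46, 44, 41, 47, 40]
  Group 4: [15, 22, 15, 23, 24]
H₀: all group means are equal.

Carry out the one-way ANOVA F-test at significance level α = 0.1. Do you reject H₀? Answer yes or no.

reject H₀: yes

Group means [25.70, 48.22, 45.83, 19.80], grand mean 37.222
SSB = Σnᵢ(x̄ᵢ−x̄)² = 4824.100; SSW = ΣΣ(x−x̄ᵢ)² = 756.122
MSB = 4824.100/3 = 1608.0333; MSW = 756.122/32 = 23.6288
F = MSB/MSW = 68.0539
df = (3, 32)
p-value (upper-tail) = 0.00000
At α=0.1: p < α → reject H₀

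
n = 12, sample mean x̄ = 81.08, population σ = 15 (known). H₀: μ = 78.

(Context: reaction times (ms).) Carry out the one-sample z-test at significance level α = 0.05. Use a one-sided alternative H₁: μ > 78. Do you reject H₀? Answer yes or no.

SE = σ/√n = 15/√12 = 4.3301
z = (x̄−μ₀)/SE = (81.08−78)/4.3301 = 0.7113
p-value (one-sided, H₁ greater) = 0.23845
At α=0.05: p ≥ α → fail to reject H₀

reject H₀: no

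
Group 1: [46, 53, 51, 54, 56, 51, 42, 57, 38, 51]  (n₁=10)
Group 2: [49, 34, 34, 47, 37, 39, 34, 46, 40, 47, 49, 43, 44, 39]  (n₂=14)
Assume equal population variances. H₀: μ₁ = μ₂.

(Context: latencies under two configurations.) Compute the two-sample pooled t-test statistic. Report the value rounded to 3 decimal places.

x̄₁=49.900, s₁=6.118, n₁=10
x̄₂=41.571, s₂=5.585, n₂=14
s_p² = [9·6.118² + 13·5.585²]/22 = 33.7422
SE = √(s_p²·(1/10+1/14)) = 2.4051
t = (49.900−41.571)/2.4051 = 3.4629
df = 22

test statistic = 3.463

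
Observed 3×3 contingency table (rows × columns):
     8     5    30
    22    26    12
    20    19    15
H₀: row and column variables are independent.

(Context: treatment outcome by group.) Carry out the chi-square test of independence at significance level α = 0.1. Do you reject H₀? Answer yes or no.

reject H₀: yes

Row totals [43, 60, 54], col totals [50, 50, 57], n=157
χ² = (8−13.69)²/13.69 + (5−13.69)²/13.69 + (30−15.61)²/15.61 + (22−19.11)²/19.11 + (26−19.11)²/19.11 + (12−21.78)²/21.78 + (20−17.20)²/17.20 + (19−17.20)²/17.20 + (15−19.61)²/19.61 = 30.1936
df = 4
p-value (upper-tail) = 0.00000
At α=0.1: p < α → reject H₀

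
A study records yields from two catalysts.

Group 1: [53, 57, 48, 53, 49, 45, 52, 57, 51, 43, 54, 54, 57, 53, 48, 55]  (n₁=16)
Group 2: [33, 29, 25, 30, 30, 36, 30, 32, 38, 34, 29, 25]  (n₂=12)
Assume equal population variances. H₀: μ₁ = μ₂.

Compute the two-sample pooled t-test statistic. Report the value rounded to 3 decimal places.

test statistic = 13.341

x̄₁=51.812, s₁=4.215, n₁=16
x̄₂=30.917, s₂=3.942, n₂=12
s_p² = [15·4.215² + 11·3.942²]/26 = 16.8213
SE = √(s_p²·(1/16+1/12)) = 1.5662
t = (51.812−30.917)/1.5662 = 13.3414
df = 26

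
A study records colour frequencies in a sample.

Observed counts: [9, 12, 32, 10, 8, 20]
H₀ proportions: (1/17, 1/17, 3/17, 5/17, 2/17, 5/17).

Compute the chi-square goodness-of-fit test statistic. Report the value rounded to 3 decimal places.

test statistic = 39.458

n = 91; E_i = n·p_i = [5.35, 5.35, 16.06, 26.76, 10.71, 26.76]
χ² = (9−5.35)²/5.35 + (12−5.35)²/5.35 + (32−16.06)²/16.06 + (10−26.76)²/26.76 + (8−10.71)²/10.71 + (20−26.76)²/26.76 = 39.4579
df = 5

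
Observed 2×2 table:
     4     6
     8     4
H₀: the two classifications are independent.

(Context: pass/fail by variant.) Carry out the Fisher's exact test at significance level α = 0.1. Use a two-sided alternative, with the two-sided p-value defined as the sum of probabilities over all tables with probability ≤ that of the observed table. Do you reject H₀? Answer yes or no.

reject H₀: no

Margins: r₁=10, r₂=12, c₁=12, c₂=10, n=22
p_obs = C(10,4)·C(12,8)/C(22,12); sum pmf over tables with pmf ≤ p_obs
p-value (two-sided) = 0.39128
At α=0.1: p ≥ α → fail to reject H₀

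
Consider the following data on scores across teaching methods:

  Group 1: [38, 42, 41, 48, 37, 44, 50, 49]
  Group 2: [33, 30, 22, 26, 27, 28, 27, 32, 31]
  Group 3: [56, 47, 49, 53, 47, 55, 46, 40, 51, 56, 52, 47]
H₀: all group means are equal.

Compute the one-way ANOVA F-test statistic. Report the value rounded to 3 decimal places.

test statistic = 60.157

Group means [43.62, 28.44, 49.92], grand mean 41.517
SSB = Σnᵢ(x̄ᵢ−x̄)² = 2420.227; SSW = ΣΣ(x−x̄ᵢ)² = 523.014
MSB = 2420.227/2 = 1210.1137; MSW = 523.014/26 = 20.1159
F = MSB/MSW = 60.1570
df = (2, 26)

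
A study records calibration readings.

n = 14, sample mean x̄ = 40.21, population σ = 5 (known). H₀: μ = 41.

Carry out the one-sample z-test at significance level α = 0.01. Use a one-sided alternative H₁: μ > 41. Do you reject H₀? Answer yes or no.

reject H₀: no

SE = σ/√n = 5/√14 = 1.3363
z = (x̄−μ₀)/SE = (40.21−41)/1.3363 = -0.5912
p-value (one-sided, H₁ greater) = 0.72280
At α=0.01: p ≥ α → fail to reject H₀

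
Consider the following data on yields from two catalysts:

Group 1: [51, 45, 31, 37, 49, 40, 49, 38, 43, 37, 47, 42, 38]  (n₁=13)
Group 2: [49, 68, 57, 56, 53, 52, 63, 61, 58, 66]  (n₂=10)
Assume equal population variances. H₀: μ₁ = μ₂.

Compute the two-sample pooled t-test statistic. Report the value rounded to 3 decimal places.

test statistic = -6.390

x̄₁=42.077, s₁=5.923, n₁=13
x̄₂=58.300, s₂=6.183, n₂=10
s_p² = [12·5.923² + 9·6.183²]/21 = 36.4297
SE = √(s_p²·(1/13+1/10)) = 2.5387
t = (42.077−58.300)/2.5387 = -6.3902
df = 21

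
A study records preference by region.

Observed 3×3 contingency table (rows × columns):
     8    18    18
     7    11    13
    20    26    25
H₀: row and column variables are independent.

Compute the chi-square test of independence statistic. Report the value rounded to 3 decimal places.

Row totals [44, 31, 71], col totals [35, 55, 56], n=146
χ² = (8−10.55)²/10.55 + (18−16.58)²/16.58 + (18−16.88)²/16.88 + (7−7.43)²/7.43 + (11−11.68)²/11.68 + (13−11.89)²/11.89 + (20−17.02)²/17.02 + (26−26.75)²/26.75 + (25−27.23)²/27.23 = 1.7061
df = 4

test statistic = 1.706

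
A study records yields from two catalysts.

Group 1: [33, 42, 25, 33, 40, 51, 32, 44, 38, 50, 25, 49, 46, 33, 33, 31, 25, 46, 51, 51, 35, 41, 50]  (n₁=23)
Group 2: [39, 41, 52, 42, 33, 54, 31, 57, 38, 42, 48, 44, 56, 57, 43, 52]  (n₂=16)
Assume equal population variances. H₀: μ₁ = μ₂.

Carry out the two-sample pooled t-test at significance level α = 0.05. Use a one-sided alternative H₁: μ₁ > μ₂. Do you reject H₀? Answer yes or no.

x̄₁=39.304, s₁=8.972, n₁=23
x̄₂=45.562, s₂=8.390, n₂=16
s_p² = [22·8.972² + 15·8.390²]/37 = 76.4002
SE = √(s_p²·(1/23+1/16)) = 2.8455
t = (39.304−45.562)/2.8455 = -2.1993
df = 37
p-value (one-sided, H₁ greater) = 0.98291
At α=0.05: p ≥ α → fail to reject H₀

reject H₀: no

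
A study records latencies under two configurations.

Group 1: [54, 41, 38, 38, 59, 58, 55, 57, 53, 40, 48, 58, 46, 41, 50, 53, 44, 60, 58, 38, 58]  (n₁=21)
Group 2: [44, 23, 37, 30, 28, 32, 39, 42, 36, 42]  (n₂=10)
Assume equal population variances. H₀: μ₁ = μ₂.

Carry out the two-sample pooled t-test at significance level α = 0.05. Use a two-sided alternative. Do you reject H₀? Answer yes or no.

reject H₀: yes

x̄₁=49.857, s₁=8.045, n₁=21
x̄₂=35.300, s₂=6.881, n₂=10
s_p² = [20·8.045² + 9·6.881²]/29 = 59.3335
SE = √(s_p²·(1/21+1/10)) = 2.9595
t = (49.857−35.300)/2.9595 = 4.9188
df = 29
p-value (two-sided) = 0.00003
At α=0.05: p < α → reject H₀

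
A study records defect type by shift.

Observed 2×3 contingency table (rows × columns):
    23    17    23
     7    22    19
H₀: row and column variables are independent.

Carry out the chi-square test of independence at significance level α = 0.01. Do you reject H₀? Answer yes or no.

reject H₀: no

Row totals [63, 48], col totals [30, 39, 42], n=111
χ² = (23−17.03)²/17.03 + (17−22.14)²/22.14 + (23−23.84)²/23.84 + (7−12.97)²/12.97 + (22−16.86)²/16.86 + (19−18.16)²/18.16 = 7.6683
df = 2
p-value (upper-tail) = 0.02162
At α=0.01: p ≥ α → fail to reject H₀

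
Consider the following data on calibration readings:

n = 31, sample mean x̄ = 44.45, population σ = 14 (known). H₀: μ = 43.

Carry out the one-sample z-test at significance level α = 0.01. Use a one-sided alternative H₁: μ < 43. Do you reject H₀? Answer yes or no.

reject H₀: no

SE = σ/√n = 14/√31 = 2.5145
z = (x̄−μ₀)/SE = (44.45−43)/2.5145 = 0.5767
p-value (one-sided, H₁ less) = 0.71792
At α=0.01: p ≥ α → fail to reject H₀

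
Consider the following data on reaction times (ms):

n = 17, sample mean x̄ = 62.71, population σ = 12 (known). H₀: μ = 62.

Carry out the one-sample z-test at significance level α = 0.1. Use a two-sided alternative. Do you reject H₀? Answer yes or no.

SE = σ/√n = 12/√17 = 2.9104
z = (x̄−μ₀)/SE = (62.71−62)/2.9104 = 0.2440
p-value (two-sided) = 0.80727
At α=0.1: p ≥ α → fail to reject H₀

reject H₀: no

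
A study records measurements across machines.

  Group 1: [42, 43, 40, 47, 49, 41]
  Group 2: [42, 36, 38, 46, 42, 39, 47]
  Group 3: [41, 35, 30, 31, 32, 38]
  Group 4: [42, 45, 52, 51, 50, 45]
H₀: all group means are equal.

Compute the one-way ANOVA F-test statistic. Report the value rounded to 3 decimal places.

test statistic = 11.110

Group means [43.67, 41.43, 34.50, 47.50], grand mean 41.760
SSB = Σnᵢ(x̄ᵢ−x̄)² = 536.512; SSW = ΣΣ(x−x̄ᵢ)² = 338.048
MSB = 536.512/3 = 178.8375; MSW = 338.048/21 = 16.0975
F = MSB/MSW = 11.1096
df = (3, 21)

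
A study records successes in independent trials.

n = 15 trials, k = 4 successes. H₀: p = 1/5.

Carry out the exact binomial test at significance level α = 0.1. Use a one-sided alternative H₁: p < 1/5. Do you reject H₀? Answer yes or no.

Exact binomial: n=15, k=4, p₀=1/5=0.2000
P(X≤4) from Σ C(n,i)·p₀^i·(1−p₀)^(n−i)
p-value (one-sided, H₁ less) = 0.83577
At α=0.1: p ≥ α → fail to reject H₀

reject H₀: no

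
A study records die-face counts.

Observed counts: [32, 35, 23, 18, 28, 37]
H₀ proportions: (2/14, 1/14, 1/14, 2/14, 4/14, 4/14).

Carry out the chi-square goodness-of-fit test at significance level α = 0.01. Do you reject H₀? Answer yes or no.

n = 173; E_i = n·p_i = [24.71, 12.36, 12.36, 24.71, 49.43, 49.43]
χ² = (32−24.71)²/24.71 + (35−12.36)²/12.36 + (23−12.36)²/12.36 + (18−24.71)²/24.71 + (28−49.43)²/49.43 + (37−49.43)²/49.43 = 67.0434
df = 5
p-value (upper-tail) = 0.00000
At α=0.01: p < α → reject H₀

reject H₀: yes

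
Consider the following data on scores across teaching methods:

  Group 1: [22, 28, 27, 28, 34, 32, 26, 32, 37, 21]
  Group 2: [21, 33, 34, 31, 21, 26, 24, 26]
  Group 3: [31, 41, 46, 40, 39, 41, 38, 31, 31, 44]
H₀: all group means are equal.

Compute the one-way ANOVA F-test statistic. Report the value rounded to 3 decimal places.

Group means [28.70, 27.00, 38.20], grand mean 31.607
SSB = Σnᵢ(x̄ᵢ−x̄)² = 688.979; SSW = ΣΣ(x−x̄ᵢ)² = 687.700
MSB = 688.979/2 = 344.4893; MSW = 687.700/25 = 27.5080
F = MSB/MSW = 12.5232
df = (2, 25)

test statistic = 12.523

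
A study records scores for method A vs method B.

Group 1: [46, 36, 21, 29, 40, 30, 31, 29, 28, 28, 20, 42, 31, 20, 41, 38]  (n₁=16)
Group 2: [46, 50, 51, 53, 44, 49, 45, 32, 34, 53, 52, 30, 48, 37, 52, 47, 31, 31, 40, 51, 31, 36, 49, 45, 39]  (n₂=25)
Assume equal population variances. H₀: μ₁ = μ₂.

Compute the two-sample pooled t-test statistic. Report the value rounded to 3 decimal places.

test statistic = -4.321

x̄₁=31.875, s₁=7.991, n₁=16
x̄₂=43.040, s₂=8.121, n₂=25
s_p² = [15·7.991² + 24·8.121²]/39 = 65.1464
SE = √(s_p²·(1/16+1/25)) = 2.5841
t = (31.875−43.040)/2.5841 = -4.3207
df = 39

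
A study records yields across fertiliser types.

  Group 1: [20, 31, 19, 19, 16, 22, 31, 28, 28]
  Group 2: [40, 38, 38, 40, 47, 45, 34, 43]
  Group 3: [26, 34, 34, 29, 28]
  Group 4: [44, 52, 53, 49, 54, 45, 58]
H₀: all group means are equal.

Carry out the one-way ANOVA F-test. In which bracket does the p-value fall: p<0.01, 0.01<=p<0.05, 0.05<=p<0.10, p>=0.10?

Group means [23.78, 40.62, 30.20, 50.71], grand mean 36.034
SSB = Σnᵢ(x̄ᵢ−x̄)² = 3199.306; SSW = ΣΣ(x−x̄ᵢ)² = 591.659
MSB = 3199.306/3 = 1066.4355; MSW = 591.659/25 = 23.6664
F = MSB/MSW = 45.0612
df = (3, 25)
p-value (upper-tail) = 0.00000
→ bracket: p<0.01

p-value bracket: p<0.01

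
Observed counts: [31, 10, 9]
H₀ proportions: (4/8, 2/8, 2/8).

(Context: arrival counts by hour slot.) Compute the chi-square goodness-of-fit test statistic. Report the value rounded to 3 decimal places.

n = 50; E_i = n·p_i = [25.00, 12.50, 12.50]
χ² = (31−25.00)²/25.00 + (10−12.50)²/12.50 + (9−12.50)²/12.50 = 2.9200
df = 2

test statistic = 2.920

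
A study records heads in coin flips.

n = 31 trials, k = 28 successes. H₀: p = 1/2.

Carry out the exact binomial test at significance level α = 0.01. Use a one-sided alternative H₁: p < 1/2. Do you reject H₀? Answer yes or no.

reject H₀: no

Exact binomial: n=31, k=28, p₀=1/2=0.5000
P(X≤28) from Σ C(n,i)·p₀^i·(1−p₀)^(n−i)
p-value (one-sided, H₁ less) = 1.00000
At α=0.01: p ≥ α → fail to reject H₀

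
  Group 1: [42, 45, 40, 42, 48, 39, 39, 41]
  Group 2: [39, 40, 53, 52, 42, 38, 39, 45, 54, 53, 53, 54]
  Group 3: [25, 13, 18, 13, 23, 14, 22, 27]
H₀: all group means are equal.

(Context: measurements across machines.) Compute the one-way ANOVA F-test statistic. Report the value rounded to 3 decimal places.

test statistic = 59.364

Group means [42.00, 46.83, 19.38], grand mean 37.607
SSB = Σnᵢ(x̄ᵢ−x̄)² = 3835.137; SSW = ΣΣ(x−x̄ᵢ)² = 807.542
MSB = 3835.137/2 = 1917.5685; MSW = 807.542/25 = 32.3017
F = MSB/MSW = 59.3644
df = (2, 25)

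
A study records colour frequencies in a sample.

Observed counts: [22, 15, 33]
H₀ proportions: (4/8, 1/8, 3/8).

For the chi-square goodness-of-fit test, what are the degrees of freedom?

df = k − 1 = 3 − 1 = 2

degrees of freedom = 2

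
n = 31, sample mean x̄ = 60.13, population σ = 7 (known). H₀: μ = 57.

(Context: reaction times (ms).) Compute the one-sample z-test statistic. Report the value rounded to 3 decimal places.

SE = σ/√n = 7/√31 = 1.2572
z = (x̄−μ₀)/SE = (60.13−57)/1.2572 = 2.4896

test statistic = 2.490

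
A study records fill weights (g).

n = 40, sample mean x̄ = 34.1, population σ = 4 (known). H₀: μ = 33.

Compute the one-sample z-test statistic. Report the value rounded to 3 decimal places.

SE = σ/√n = 4/√40 = 0.6325
z = (x̄−μ₀)/SE = (34.1−33)/0.6325 = 1.7393

test statistic = 1.739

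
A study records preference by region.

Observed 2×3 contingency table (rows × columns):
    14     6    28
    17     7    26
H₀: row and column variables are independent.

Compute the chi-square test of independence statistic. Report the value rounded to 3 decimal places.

Row totals [48, 50], col totals [31, 13, 54], n=98
χ² = (14−15.18)²/15.18 + (6−6.37)²/6.37 + (28−26.45)²/26.45 + (17−15.82)²/15.82 + (7−6.63)²/6.63 + (26−27.55)²/27.55 = 0.4007
df = 2

test statistic = 0.401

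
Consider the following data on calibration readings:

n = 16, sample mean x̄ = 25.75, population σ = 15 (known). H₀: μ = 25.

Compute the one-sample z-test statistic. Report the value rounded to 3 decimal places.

test statistic = 0.200

SE = σ/√n = 15/√16 = 3.7500
z = (x̄−μ₀)/SE = (25.75−25)/3.7500 = 0.2000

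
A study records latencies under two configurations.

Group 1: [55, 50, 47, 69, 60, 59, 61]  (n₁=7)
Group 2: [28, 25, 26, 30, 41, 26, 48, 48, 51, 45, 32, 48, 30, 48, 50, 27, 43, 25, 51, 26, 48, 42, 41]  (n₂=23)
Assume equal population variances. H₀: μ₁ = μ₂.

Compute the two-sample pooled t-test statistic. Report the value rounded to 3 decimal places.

test statistic = 4.611

x̄₁=57.286, s₁=7.365, n₁=7
x̄₂=38.217, s₂=10.099, n₂=23
s_p² = [6·7.365² + 22·10.099²]/28 = 91.7622
SE = √(s_p²·(1/7+1/23)) = 4.1350
t = (57.286−38.217)/4.1350 = 4.6114
df = 28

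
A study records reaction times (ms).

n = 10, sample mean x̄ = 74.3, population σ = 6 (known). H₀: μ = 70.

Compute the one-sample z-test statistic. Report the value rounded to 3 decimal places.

SE = σ/√n = 6/√10 = 1.8974
z = (x̄−μ₀)/SE = (74.3−70)/1.8974 = 2.2663

test statistic = 2.266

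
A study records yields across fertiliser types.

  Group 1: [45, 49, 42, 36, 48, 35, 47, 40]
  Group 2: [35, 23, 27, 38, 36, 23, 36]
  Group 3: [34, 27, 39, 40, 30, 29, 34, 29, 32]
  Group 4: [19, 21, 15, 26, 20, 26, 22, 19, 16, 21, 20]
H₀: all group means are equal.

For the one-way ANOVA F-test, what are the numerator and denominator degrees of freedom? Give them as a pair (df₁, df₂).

degrees of freedom = [3, 31]

k = 4 groups, N = 35 total
df = (k−1, N−k) = (4−1, 35−4) = (3, 31)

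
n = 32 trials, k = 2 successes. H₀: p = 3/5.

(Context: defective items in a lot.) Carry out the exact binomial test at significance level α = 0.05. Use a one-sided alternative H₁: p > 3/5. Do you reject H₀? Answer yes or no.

Exact binomial: n=32, k=2, p₀=3/5=0.6000
P(X≥2) from Σ C(n,i)·p₀^i·(1−p₀)^(n−i)
p-value (one-sided, H₁ greater) = 1.00000
At α=0.05: p ≥ α → fail to reject H₀

reject H₀: no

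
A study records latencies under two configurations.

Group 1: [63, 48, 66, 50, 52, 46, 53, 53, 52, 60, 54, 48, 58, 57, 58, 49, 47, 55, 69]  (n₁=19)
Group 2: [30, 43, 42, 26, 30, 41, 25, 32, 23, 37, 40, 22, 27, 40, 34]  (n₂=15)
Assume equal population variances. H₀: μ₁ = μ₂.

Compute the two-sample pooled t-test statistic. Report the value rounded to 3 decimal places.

test statistic = 9.217

x̄₁=54.632, s₁=6.483, n₁=19
x̄₂=32.800, s₂=7.311, n₂=15
s_p² = [18·6.483² + 14·7.311²]/32 = 47.0257
SE = √(s_p²·(1/19+1/15)) = 2.3686
t = (54.632−32.800)/2.3686 = 9.2172
df = 32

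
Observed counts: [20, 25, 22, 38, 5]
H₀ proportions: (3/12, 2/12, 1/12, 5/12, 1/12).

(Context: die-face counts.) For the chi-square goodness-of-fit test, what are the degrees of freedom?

degrees of freedom = 4

df = k − 1 = 5 − 1 = 4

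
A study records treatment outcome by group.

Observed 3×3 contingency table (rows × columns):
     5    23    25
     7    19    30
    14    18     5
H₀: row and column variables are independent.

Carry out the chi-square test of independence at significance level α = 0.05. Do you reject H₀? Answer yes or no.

reject H₀: yes

Row totals [53, 56, 37], col totals [26, 60, 60], n=146
χ² = (5−9.44)²/9.44 + (23−21.78)²/21.78 + (25−21.78)²/21.78 + (7−9.97)²/9.97 + (19−23.01)²/23.01 + (30−23.01)²/23.01 + (14−6.59)²/6.59 + (18−15.21)²/15.21 + (5−15.21)²/15.21 = 22.0367
df = 4
p-value (upper-tail) = 0.00020
At α=0.05: p < α → reject H₀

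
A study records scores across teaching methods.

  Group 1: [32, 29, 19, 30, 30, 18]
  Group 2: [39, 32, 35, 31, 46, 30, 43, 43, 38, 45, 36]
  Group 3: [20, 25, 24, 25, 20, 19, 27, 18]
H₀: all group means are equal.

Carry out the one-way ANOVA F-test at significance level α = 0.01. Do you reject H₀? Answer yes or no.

Group means [26.33, 38.00, 22.25], grand mean 30.160
SSB = Σnᵢ(x̄ᵢ−x̄)² = 1264.527; SSW = ΣΣ(x−x̄ᵢ)² = 594.833
MSB = 1264.527/2 = 632.2633; MSW = 594.833/22 = 27.0379
F = MSB/MSW = 23.3844
df = (2, 22)
p-value (upper-tail) = 0.00000
At α=0.01: p < α → reject H₀

reject H₀: yes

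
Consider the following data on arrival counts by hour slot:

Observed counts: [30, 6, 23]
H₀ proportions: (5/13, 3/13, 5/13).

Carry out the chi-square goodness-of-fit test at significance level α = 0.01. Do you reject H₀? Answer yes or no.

n = 59; E_i = n·p_i = [22.69, 13.62, 22.69]
χ² = (30−22.69)²/22.69 + (6−13.62)²/13.62 + (23−22.69)²/22.69 = 6.6169
df = 2
p-value (upper-tail) = 0.03657
At α=0.01: p ≥ α → fail to reject H₀

reject H₀: no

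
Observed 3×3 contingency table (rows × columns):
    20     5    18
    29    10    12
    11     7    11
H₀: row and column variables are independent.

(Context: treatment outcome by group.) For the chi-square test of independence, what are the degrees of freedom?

degrees of freedom = 4

df = (r−1)(c−1) = (3−1)·(3−1) = 4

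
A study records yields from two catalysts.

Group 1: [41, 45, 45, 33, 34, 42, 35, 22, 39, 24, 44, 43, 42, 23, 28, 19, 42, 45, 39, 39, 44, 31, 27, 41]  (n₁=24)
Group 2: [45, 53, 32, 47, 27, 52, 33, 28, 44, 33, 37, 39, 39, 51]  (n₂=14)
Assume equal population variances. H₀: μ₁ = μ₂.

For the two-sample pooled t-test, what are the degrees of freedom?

df = n₁ + n₂ − 2 = 24 + 14 − 2 = 36

degrees of freedom = 36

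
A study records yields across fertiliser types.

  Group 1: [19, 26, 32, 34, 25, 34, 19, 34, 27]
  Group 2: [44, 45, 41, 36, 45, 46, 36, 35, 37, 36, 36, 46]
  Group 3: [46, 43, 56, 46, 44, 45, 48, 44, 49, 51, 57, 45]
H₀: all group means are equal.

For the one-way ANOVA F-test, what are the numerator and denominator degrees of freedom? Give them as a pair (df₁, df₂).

k = 3 groups, N = 33 total
df = (k−1, N−k) = (3−1, 33−3) = (2, 30)

degrees of freedom = [2, 30]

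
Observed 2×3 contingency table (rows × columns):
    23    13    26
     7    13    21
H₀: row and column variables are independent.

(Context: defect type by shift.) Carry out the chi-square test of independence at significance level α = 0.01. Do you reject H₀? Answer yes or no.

reject H₀: no

Row totals [62, 41], col totals [30, 26, 47], n=103
χ² = (23−18.06)²/18.06 + (13−15.65)²/15.65 + (26−28.29)²/28.29 + (7−11.94)²/11.94 + (13−10.35)²/10.35 + (21−18.71)²/18.71 = 4.9912
df = 2
p-value (upper-tail) = 0.08245
At α=0.01: p ≥ α → fail to reject H₀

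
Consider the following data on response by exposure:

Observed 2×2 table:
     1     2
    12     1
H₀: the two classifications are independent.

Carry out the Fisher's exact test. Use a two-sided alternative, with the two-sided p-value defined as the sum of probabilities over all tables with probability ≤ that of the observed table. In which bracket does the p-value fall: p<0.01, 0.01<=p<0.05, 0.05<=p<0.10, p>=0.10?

p-value bracket: 0.05<=p<0.10

Margins: r₁=3, r₂=13, c₁=13, c₂=3, n=16
p_obs = C(3,1)·C(13,12)/C(16,13); sum pmf over tables with pmf ≤ p_obs
p-value (two-sided) = 0.07143
→ bracket: 0.05<=p<0.10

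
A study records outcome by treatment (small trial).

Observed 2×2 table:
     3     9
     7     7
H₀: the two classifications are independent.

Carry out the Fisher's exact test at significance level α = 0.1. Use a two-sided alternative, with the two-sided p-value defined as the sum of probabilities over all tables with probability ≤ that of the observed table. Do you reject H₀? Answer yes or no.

reject H₀: no

Margins: r₁=12, r₂=14, c₁=10, c₂=16, n=26
p_obs = C(12,3)·C(14,7)/C(26,10); sum pmf over tables with pmf ≤ p_obs
p-value (two-sided) = 0.24752
At α=0.1: p ≥ α → fail to reject H₀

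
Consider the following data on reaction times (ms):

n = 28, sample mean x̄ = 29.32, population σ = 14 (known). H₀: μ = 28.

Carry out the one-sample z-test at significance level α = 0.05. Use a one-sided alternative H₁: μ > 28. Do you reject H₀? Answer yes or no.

SE = σ/√n = 14/√28 = 2.6458
z = (x̄−μ₀)/SE = (29.32−28)/2.6458 = 0.4989
p-value (one-sided, H₁ greater) = 0.30892
At α=0.05: p ≥ α → fail to reject H₀

reject H₀: no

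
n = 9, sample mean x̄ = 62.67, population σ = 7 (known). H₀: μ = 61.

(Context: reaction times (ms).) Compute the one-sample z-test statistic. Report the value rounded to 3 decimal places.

test statistic = 0.716

SE = σ/√n = 7/√9 = 2.3333
z = (x̄−μ₀)/SE = (62.67−61)/2.3333 = 0.7157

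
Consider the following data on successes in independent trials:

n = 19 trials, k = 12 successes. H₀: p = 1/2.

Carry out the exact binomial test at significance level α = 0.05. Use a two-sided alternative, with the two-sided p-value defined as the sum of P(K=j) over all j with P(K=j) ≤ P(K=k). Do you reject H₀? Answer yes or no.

reject H₀: no

Exact binomial: n=19, k=12, p₀=1/2=0.5000
P(X=j) = C(n,j)·p₀^j·(1−p₀)^(n−j); p = Σ P(X=j) over j with P(X=j) ≤ P(X=12)
p-value (two-sided) = 0.35928
At α=0.05: p ≥ α → fail to reject H₀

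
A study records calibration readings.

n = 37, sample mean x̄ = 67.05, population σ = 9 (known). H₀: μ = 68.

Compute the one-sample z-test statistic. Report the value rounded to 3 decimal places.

SE = σ/√n = 9/√37 = 1.4796
z = (x̄−μ₀)/SE = (67.05−68)/1.4796 = -0.6421

test statistic = -0.642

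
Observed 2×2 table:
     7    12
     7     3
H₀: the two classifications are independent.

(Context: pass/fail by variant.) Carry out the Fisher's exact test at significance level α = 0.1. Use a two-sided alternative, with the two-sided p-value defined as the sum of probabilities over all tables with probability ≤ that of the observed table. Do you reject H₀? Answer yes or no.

Margins: r₁=19, r₂=10, c₁=14, c₂=15, n=29
p_obs = C(19,7)·C(10,7)/C(29,14); sum pmf over tables with pmf ≤ p_obs
p-value (two-sided) = 0.12814
At α=0.1: p ≥ α → fail to reject H₀

reject H₀: no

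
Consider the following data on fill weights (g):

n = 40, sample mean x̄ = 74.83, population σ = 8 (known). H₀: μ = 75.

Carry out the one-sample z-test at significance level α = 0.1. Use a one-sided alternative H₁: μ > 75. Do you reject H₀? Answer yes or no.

SE = σ/√n = 8/√40 = 1.2649
z = (x̄−μ₀)/SE = (74.83−75)/1.2649 = -0.1344
p-value (one-sided, H₁ greater) = 0.55346
At α=0.1: p ≥ α → fail to reject H₀

reject H₀: no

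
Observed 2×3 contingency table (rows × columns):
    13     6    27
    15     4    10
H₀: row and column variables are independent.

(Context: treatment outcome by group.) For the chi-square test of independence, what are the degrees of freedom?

degrees of freedom = 2

df = (r−1)(c−1) = (2−1)·(3−1) = 2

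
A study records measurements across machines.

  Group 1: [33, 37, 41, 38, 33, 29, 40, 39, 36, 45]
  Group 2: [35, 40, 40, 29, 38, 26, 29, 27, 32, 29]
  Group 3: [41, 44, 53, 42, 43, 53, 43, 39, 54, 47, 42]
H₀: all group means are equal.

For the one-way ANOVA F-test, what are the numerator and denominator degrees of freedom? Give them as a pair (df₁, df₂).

k = 3 groups, N = 31 total
df = (k−1, N−k) = (3−1, 31−3) = (2, 28)

degrees of freedom = [2, 28]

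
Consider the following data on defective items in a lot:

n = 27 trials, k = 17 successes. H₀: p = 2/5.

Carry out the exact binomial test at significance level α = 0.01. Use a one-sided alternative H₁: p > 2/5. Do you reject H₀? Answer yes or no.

reject H₀: no

Exact binomial: n=27, k=17, p₀=2/5=0.4000
P(X≥17) from Σ C(n,i)·p₀^i·(1−p₀)^(n−i)
p-value (one-sided, H₁ greater) = 0.01338
At α=0.01: p ≥ α → fail to reject H₀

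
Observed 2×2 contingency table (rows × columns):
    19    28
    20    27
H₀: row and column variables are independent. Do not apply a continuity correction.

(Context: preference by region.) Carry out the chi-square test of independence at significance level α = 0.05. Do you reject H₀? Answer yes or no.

Row totals [47, 47], col totals [39, 55], n=94
χ² = (19−19.50)²/19.50 + (28−27.50)²/27.50 + (20−19.50)²/19.50 + (27−27.50)²/27.50 = 0.0438
df = 1
p-value (upper-tail) = 0.83418
At α=0.05: p ≥ α → fail to reject H₀

reject H₀: no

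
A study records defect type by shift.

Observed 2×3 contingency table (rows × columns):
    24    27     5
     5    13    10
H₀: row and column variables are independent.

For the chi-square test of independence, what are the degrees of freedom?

degrees of freedom = 2

df = (r−1)(c−1) = (2−1)·(3−1) = 2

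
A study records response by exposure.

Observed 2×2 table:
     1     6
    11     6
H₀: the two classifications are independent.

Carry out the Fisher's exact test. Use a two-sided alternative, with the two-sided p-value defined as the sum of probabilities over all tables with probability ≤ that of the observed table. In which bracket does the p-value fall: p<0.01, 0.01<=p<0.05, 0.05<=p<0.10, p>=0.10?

p-value bracket: 0.05<=p<0.10

Margins: r₁=7, r₂=17, c₁=12, c₂=12, n=24
p_obs = C(7,1)·C(17,11)/C(24,12); sum pmf over tables with pmf ≤ p_obs
p-value (two-sided) = 0.06865
→ bracket: 0.05<=p<0.10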